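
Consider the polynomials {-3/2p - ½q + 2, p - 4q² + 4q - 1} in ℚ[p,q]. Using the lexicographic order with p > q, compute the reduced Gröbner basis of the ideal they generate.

G = {p + ⅓q - 4/3, q² - 11/12q - 1/12}

f_1 = -3/2p - ½q + 2, LT = p.
f_2 = p - 4q² + 4q - 1, LT = p.

S(f_1,f_2): lcm = p. S = 4q² - 11/3q - ⅓.
  leading term q²: no divisor's leading term divides it; move 4q² to the remainder.
  leading term q: no divisor's leading term divides it; move -11/3q to the remainder.
  leading term 1: no divisor's leading term divides it; move -⅓ to the remainder.
  remainder 4q² - 11/3q - ⅓ ≠ 0; add g_3 = 4q² - 11/3q - ⅓ to the basis.

The other S-polynomials (S(f_1,g_3), S(f_2,g_3)) all reduce to 0 modulo the current basis, so we have a Gröbner basis.
Inter-reduce: drop elements whose leading term is divisible by another's, tail-reduce, and make monic.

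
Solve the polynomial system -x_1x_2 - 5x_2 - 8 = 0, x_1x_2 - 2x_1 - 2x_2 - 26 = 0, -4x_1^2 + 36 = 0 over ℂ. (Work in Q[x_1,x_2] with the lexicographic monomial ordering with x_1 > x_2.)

{(-3, -4)}

Compute a lex Gröbner basis by Buchberger's algorithm.
f_1 = -x_1x_2 - 5x_2 - 8, LT = x_1x_2.
f_2 = x_1x_2 - 2x_1 - 2x_2 - 26, LT = x_1x_2.
f_3 = -4x_1^2 + 36, LT = x_1^2.

S(f_1,f_2): lcm = x_1x_2. S = 2x_1 + 7x_2 + 34.
  leading term x_1: no divisor's leading term divides it; move 2x_1 to the remainder.
  leading term x_2: no divisor's leading term divides it; move 7x_2 to the remainder.
  leading term 1: no divisor's leading term divides it; move 34 to the remainder.
  remainder 2x_1 + 7x_2 + 34 ≠ 0; add h_4 = 2x_1 + 7x_2 + 34 to the basis.

S(f_1,f_3): lcm = x_1^2x_2. S = 5x_1x_2 + 8x_1 + 9x_2.
  leading term x_1x_2: subtract (-5)·f_1 from 5x_1x_2 + 8x_1 + 9x_2 → 8x_1 - 16x_2 - 40
  leading term x_1: subtract (4)·h_4 from 8x_1 - 16x_2 - 40 → -44x_2 - 176
  leading term x_2: no divisor's leading term divides it; move -44x_2 to the remainder.
  leading term 1: no divisor's leading term divides it; move -176 to the remainder.
  remainder -44x_2 - 176 ≠ 0; add h_5 = -44x_2 - 176 to the basis.

The other S-polynomials (S(f_2,f_3), S(f_1,h_4), S(f_2,h_4), S(f_3,h_4), S(f_1,h_5), S(f_2,h_5), S(f_3,h_5), S(h_4,h_5)) all reduce to 0 modulo the current basis, so we have a Gröbner basis.
Inter-reduce: drop elements whose leading term is divisible by another's, tail-reduce, and make monic.
Reduced Gröbner basis: {x_1 + 3, x_2 + 4}.

Elimination: the polynomial x_2 + 4 lies in the elimination ideal for x_2, so x_2 ∈ {-4}. For each such x_2, the remaining basis elements (now univariate) give the rest of the solution.
  x_2 = -4: the earlier basis element becomes x_1 + 3 = 0, giving x_1 = -3 — point (-3, -4).
Substituting each solution back into the original system confirms all equations vanish.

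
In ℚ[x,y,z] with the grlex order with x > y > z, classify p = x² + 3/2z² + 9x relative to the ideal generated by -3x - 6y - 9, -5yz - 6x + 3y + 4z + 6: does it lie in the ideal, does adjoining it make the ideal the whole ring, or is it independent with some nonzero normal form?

First compute the reduced Gröbner basis of I by Buchberger's algorithm.
f_1 = -3x - 6y - 9, LT = x.
f_2 = -5yz - 6x + 3y + 4z + 6, LT = yz.

The S-polynomials (S(f_1,f_2)) all reduce to 0 modulo the current basis, so we have a Gröbner basis.
Inter-reduce: drop elements whose leading term is divisible by another's, tail-reduce, and make monic.
Reduced Gröbner basis: {yz - 3y - ⅘z - 24/5, x + 2y + 3}.
Label its elements g_1 = yz - 3y - ⅘z - 24/5, g_2 = x + 2y + 3.

Reduce p = x² + 3/2z² + 9x modulo G:
  leading term x²: subtract (x)·g_2 from x² + 3/2z² + 9x → -2xy + 3/2z² + 6x
  leading term xy: subtract (-2y)·g_2 from -2xy + 3/2z² + 6x → 4y² + 3/2z² + 6x + 6y
  leading term y²: no divisor's leading term divides it; move 4y² to the remainder.
  leading term z²: no divisor's leading term divides it; move 3/2z² to the remainder.
  leading term x: subtract (6)·g_2 from 6x + 6y → -6y - 18
  leading term y: no divisor's leading term divides it; move -6y to the remainder.
  leading term 1: no divisor's leading term divides it; move -18 to the remainder.
  normal form = 4y² + 3/2z² - 6y - 18.
The normal form is nonzero, so p ∉ I. Since p minus its normal form lies in I, I + (p) = I + (r) where r = 4y² + 3/2z² - 6y - 18; decide whether this ideal is the whole ring.
Run Buchberger on G together with r (pairs among the g_i already reduce to 0 since G is a Gröbner basis):
g_1 = yz - 3y - ⅘z - 24/5, LT = yz.
g_2 = x + 2y + 3, LT = x.
r = 4y² + 3/2z² - 6y - 18, LT = y².

S(g_1,r): lcm = y²z. S = -⅜z³ - 3y² + 7/10yz - 24/5y + 9/2z.
  reduce S modulo (g_1, g_2, r):
  remainder -⅜z³ + 9/8z² - 36/5y + 253/50z - 507/50 ≠ 0; add m_4 = -⅜z³ + 9/8z² - 36/5y + 253/50z - 507/50 to the basis.

The other S-polynomials (S(g_1,g_2), S(g_2,r), S(g_1,m_4), S(g_2,m_4), S(r,m_4)) all reduce to 0 modulo the current basis, so we have a Gröbner basis.
Inter-reduce: drop elements whose leading term is divisible by another's, tail-reduce, and make monic.
Reduced Gröbner basis: {z³ - 3z² + 96/5y - 1012/75z + 676/25, y² + ⅜z² - 3/2y - 9/2, yz - 3y - ⅘z - 24/5, x + 2y + 3}.
The reduced Gröbner basis of I + (p) is {z³ - 3z² + 96/5y - 1012/75z + 676/25, y² + ⅜z² - 3/2y - 9/2, yz - 3y - ⅘z - 24/5, x + 2y + 3} ≠ {1}, a proper ideal, so the enlarged system stays consistent: p is independent of I, with normal form 4y² + 3/2z² - 6y - 18.

Ideal membership is decidable via reduction modulo a Gröbner basis.

x² + 3/2z² + 9x is independent of I; its normal form modulo I is 4y² + 3/2z² - 6y - 18.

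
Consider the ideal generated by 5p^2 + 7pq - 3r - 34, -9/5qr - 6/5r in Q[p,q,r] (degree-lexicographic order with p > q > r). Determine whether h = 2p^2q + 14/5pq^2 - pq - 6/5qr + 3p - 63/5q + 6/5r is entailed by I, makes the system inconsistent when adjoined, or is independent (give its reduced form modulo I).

First compute the reduced Gröbner basis of I by Buchberger's algorithm.
f_1 = 5p^2 + 7pq - 3r - 34, LT = p^2.
f_2 = -9/5qr - 6/5r, LT = qr.

The S-polynomials (S(f_1,f_2)) all reduce to 0 modulo the current basis, so we have a Gröbner basis.
Inter-reduce: drop elements whose leading term is divisible by another's, tail-reduce, and make monic.
Reduced Gröbner basis: {p^2 + 7/5pq - 3/5r - 34/5, qr + 2/3r}.
Label its elements g_1 = p^2 + 7/5pq - 3/5r - 34/5, g_2 = qr + 2/3r.

Reduce h = 2p^2q + 14/5pq^2 - pq - 6/5qr + 3p - 63/5q + 6/5r modulo G:
  leading term p^2q: subtract (2q)·g_1 from 2p^2q + 14/5pq^2 - pq - 6/5qr + 3p - 63/5q + 6/5r → -pq + 3p + q + 6/5r
  leading term pq: no divisor's leading term divides it; move -pq to the remainder.
  leading term p: no divisor's leading term divides it; move 3p to the remainder.
  leading term q: no divisor's leading term divides it; move q to the remainder.
  leading term r: no divisor's leading term divides it; move 6/5r to the remainder.
  normal form = -pq + 3p + q + 6/5r.
The normal form is nonzero, so h ∉ I. Since h minus its normal form lies in I, I + (h) = I + (n) where n = -pq + 3p + q + 6/5r; decide whether this ideal is the whole ring.
Run Buchberger on G together with n (pairs among the g_i already reduce to 0 since G is a Gröbner basis):
g_1 = p^2 + 7/5pq - 3/5r - 34/5, LT = p^2.
g_2 = qr + 2/3r, LT = qr.
n = -pq + 3p + q + 6/5r, LT = pq.

S(g_1,n): lcm = p^2q. S = 7/5pq^2 + 3p^2 + pq + 6/5pr - 3/5qr - 34/5q.
  reduce S modulo (g_1, g_2, n):
  remainder 6/5pr + 7/5q^2 + 3p - 29/5q + 57/25r + 102/5 ≠ 0; add m_4 = 6/5pr + 7/5q^2 + 3p - 29/5q + 57/25r + 102/5 to the basis.

S(g_2,n): lcm = pqr. S = 11/3pr + qr + 6/5r^2.
  reduce S modulo (g_1, g_2, n, m_4):
  remainder -77/18q^2 + 6/5r^2 - 55/6p + 319/18q - 229/30r - 187/3 ≠ 0; add m_5 = -77/18q^2 + 6/5r^2 - 55/6p + 319/18q - 229/30r - 187/3 to the basis.

S(g_2,m_5): lcm = q^2r. S = 108/385r^3 - 15/7pr + 101/21qr - 687/385r^2 - 102/7r.
  reduce S modulo (g_1, g_2, n, m_4, m_5):
  remainder 108/385r^3 - 417/385r^2 - 12590/693r ≠ 0; add m_6 = 108/385r^3 - 417/385r^2 - 12590/693r to the basis.

The other S-polynomials (S(g_1,g_2), S(g_1,m_4), S(g_2,m_4), S(n,m_4), S(g_1,m_5), S(n,m_5), S(m_4,m_5), S(g_1,m_6), S(g_2,m_6), S(n,m_6), S(m_4,m_6), S(m_5,m_6)) all reduce to 0 modulo the current basis, so we have a Gröbner basis.
Inter-reduce: drop elements whose leading term is divisible by another's, tail-reduce, and make monic.
Reduced Gröbner basis: {r^3 - 139/36r^2 - 31475/486r, p^2 + 21/5p + 7/5q + 27/25r - 34/5, pq - 3p - q - 6/5r, pr + 18/55r^2 - 2/11r, q^2 - 108/385r^2 + 15/7p - 29/7q + 687/385r + 102/7, qr + 2/3r}.
The reduced Gröbner basis of I + (h) is {r^3 - 139/36r^2 - 31475/486r, p^2 + 21/5p + 7/5q + 27/25r - 34/5, pq - 3p - q - 6/5r, pr + 18/55r^2 - 2/11r, q^2 - 108/385r^2 + 15/7p - 29/7q + 687/385r + 102/7, qr + 2/3r} ≠ {1}, a proper ideal, so the enlarged system stays consistent: h is independent of I, with normal form -pq + 3p + q + 6/5r.

2p^2q + 14/5pq^2 - pq - 6/5qr + 3p - 63/5q + 6/5r is independent of I; its normal form modulo I is -pq + 3p + q + 6/5r.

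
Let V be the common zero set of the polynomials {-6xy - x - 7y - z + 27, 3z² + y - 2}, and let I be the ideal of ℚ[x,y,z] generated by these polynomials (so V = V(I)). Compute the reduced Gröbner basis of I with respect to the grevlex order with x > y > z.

This is the nonlinear analogue of row-reducing a linear system.

f_1 = -6xy - x - 7y - z + 27, LT = xy.
f_2 = 3z² + y - 2, LT = z².

The S-polynomials (S(f_1,f_2)) all reduce to 0 modulo the current basis, so we have a Gröbner basis.

G = {xy + ⅙x + 7/6y + ⅙z - 9/2, z² + ⅓y - ⅔}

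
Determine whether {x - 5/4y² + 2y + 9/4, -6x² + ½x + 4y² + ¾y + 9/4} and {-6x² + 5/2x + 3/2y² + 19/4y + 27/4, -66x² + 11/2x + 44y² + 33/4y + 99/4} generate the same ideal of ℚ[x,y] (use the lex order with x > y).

Yes, the ideals are equal.

Equality of ideals is decidable: compute both reduced Gröbner bases (unique for the ordering) and check whether they agree.
Buchberger on the first generating set:
f_1 = x - 5/4y² + 2y + 9/4, LT = x.
f_2 = -6x² + ½x + 4y² + ¾y + 9/4, LT = x².

S(f_1,f_2): lcm = x². S = -5/4xy² + 2xy + 7/3x + ⅔y² + ⅛y + ⅜.
  leading term xy²: subtract (-5/4y²)·f_1 from -5/4xy² + 2xy + 7/3x + ⅔y² + ⅛y + ⅜ → 2xy + 7/3x - 25/16y⁴ + 5/2y³ + 167/48y² + ⅛y + ⅜
  leading term xy: subtract (2y)·f_1 from 2xy + 7/3x - 25/16y⁴ + 5/2y³ + 167/48y² + ⅛y + ⅜ → 7/3x - 25/16y⁴ + 5y³ - 25/48y² - 35/8y + ⅜
  leading term x: subtract (7/3)·f_1 from 7/3x - 25/16y⁴ + 5y³ - 25/48y² - 35/8y + ⅜ → -25/16y⁴ + 5y³ + 115/48y² - 217/24y - 39/8
  leading term y⁴: no divisor's leading term divides it; move -25/16y⁴ to the remainder.
  leading term y³: no divisor's leading term divides it; move 5y³ to the remainder.
  leading term y²: no divisor's leading term divides it; move 115/48y² to the remainder.
  leading term y: no divisor's leading term divides it; move -217/24y to the remainder.
  leading term 1: no divisor's leading term divides it; move -39/8 to the remainder.
  remainder -25/16y⁴ + 5y³ + 115/48y² - 217/24y - 39/8 ≠ 0; add g_3 = -25/16y⁴ + 5y³ + 115/48y² - 217/24y - 39/8 to the basis.

S(f_1,g_3): leading monomials are coprime, so the S-polynomial reduces to 0 (Buchberger's first criterion).
S(f_2,g_3): leading monomials are coprime, so the S-polynomial reduces to 0 (Buchberger's first criterion).
Every S-polynomial of the final basis reduces to 0, so we have a Gröbner basis.
Inter-reduce: drop elements whose leading term is divisible by another's, tail-reduce, and make monic.
Reduced Gröbner basis: {x - 5/4y² + 2y + 9/4, y⁴ - 16/5y³ - 23/15y² + 434/75y + 78/25}.

Buchberger on the second generating set:
h_1 = -6x² + 5/2x + 3/2y² + 19/4y + 27/4, LT = x².
h_2 = -66x² + 11/2x + 44y² + 33/4y + 99/4, LT = x².

S(h_1,h_2): lcm = x². S = -⅓x + 5/12y² - ⅔y - ¾.
  leading term x: no divisor's leading term divides it; move -⅓x to the remainder.
  leading term y²: no divisor's leading term divides it; move 5/12y² to the remainder.
  leading term y: no divisor's leading term divides it; move -⅔y to the remainder.
  leading term 1: no divisor's leading term divides it; move -¾ to the remainder.
  remainder -⅓x + 5/12y² - ⅔y - ¾ ≠ 0; add k_3 = -⅓x + 5/12y² - ⅔y - ¾ to the basis.

S(h_1,k_3): lcm = x². S = 5/4xy² - 2xy - 8/3x - ¼y² - 19/24y - 9/8.
  leading term xy²: subtract (-15/4y²)·k_3 from 5/4xy² - 2xy - 8/3x - ¼y² - 19/24y - 9/8 → -2xy - 8/3x + 25/16y⁴ - 5/2y³ - 49/16y² - 19/24y - 9/8
  leading term xy: subtract (6y)·k_3 from -2xy - 8/3x + 25/16y⁴ - 5/2y³ - 49/16y² - 19/24y - 9/8 → -8/3x + 25/16y⁴ - 5y³ + 15/16y² + 89/24y - 9/8
  leading term x: subtract (8)·k_3 from -8/3x + 25/16y⁴ - 5y³ + 15/16y² + 89/24y - 9/8 → 25/16y⁴ - 5y³ - 115/48y² + 217/24y + 39/8
  leading term y⁴: no divisor's leading term divides it; move 25/16y⁴ to the remainder.
  leading term y³: no divisor's leading term divides it; move -5y³ to the remainder.
  leading term y²: no divisor's leading term divides it; move -115/48y² to the remainder.
  leading term y: no divisor's leading term divides it; move 217/24y to the remainder.
  leading term 1: no divisor's leading term divides it; move 39/8 to the remainder.
  remainder 25/16y⁴ - 5y³ - 115/48y² + 217/24y + 39/8 ≠ 0; add k_4 = 25/16y⁴ - 5y³ - 115/48y² + 217/24y + 39/8 to the basis.

S(h_2,k_3): lcm = x². S = 5/4xy² - 2xy - 7/3x - ⅔y² - ⅛y - ⅜.
  leading term xy²: subtract (-15/4y²)·k_3 from 5/4xy² - 2xy - 7/3x - ⅔y² - ⅛y - ⅜ → -2xy - 7/3x + 25/16y⁴ - 5/2y³ - 167/48y² - ⅛y - ⅜
  leading term xy: subtract (6y)·k_3 from -2xy - 7/3x + 25/16y⁴ - 5/2y³ - 167/48y² - ⅛y - ⅜ → -7/3x + 25/16y⁴ - 5y³ + 25/48y² + 35/8y - ⅜
  leading term x: subtract (7)·k_3 from -7/3x + 25/16y⁴ - 5y³ + 25/48y² + 35/8y - ⅜ → 25/16y⁴ - 5y³ - 115/48y² + 217/24y + 39/8
  leading term y⁴: subtract (1)·k_4 from 25/16y⁴ - 5y³ - 115/48y² + 217/24y + 39/8 → 0
  remainder 0.

S(h_1,k_4): leading monomials are coprime, so the S-polynomial reduces to 0 (Buchberger's first criterion).
S(h_2,k_4): leading monomials are coprime, so the S-polynomial reduces to 0 (Buchberger's first criterion).
S(k_3,k_4): leading monomials are coprime, so the S-polynomial reduces to 0 (Buchberger's first criterion).
Every S-polynomial of the final basis reduces to 0, so we have a Gröbner basis.
Inter-reduce: drop elements whose leading term is divisible by another's, tail-reduce, and make monic.
Reduced Gröbner basis: {x - 5/4y² + 2y + 9/4, y⁴ - 16/5y³ - 23/15y² + 434/75y + 78/25}.

The two bases agree; hence the ideals are identical.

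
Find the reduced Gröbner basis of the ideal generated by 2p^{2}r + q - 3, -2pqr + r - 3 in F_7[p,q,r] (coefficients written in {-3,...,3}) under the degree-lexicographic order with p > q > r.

Buchberger's algorithm terminates because the ascending chain of leading-term ideals stabilizes.

f_1 = 2p^{2}r + q - 3, LT = p^{2}r.
f_2 = -2pqr + r - 3, LT = pqr.

S(f_1,f_2): lcm = p^{2}qr. S = -3pr - 3q^{2} + 2p + 2q.
  leading term pr: no divisor's leading term divides it; move -3pr to the remainder.
  leading term q^{2}: no divisor's leading term divides it; move -3q^{2} to the remainder.
  leading term p: no divisor's leading term divides it; move 2p to the remainder.
  leading term q: no divisor's leading term divides it; move 2q to the remainder.
  remainder -3pr - 3q^{2} + 2p + 2q ≠ 0; add g_3 = -3pr - 3q^{2} + 2p + 2q to the basis.

S(f_1,g_3): lcm = p^{2}r. S = -pq^{2} + 3p^{2} + 3pq - 3q + 2.
  leading term pq^{2}: no divisor's leading term divides it; move -pq^{2} to the remainder.
  leading term p^{2}: no divisor's leading term divides it; move 3p^{2} to the remainder.
  leading term pq: no divisor's leading term divides it; move 3pq to the remainder.
  leading term q: no divisor's leading term divides it; move -3q to the remainder.
  leading term 1: no divisor's leading term divides it; move 2 to the remainder.
  remainder -pq^{2} + 3p^{2} + 3pq - 3q + 2 ≠ 0; add g_4 = -pq^{2} + 3p^{2} + 3pq - 3q + 2 to the basis.

S(f_2,g_3): lcm = pqr. S = -q^{3} + 3pq + 3q^{2} + 3r - 2.
  leading term q^{3}: no divisor's leading term divides it; move -q^{3} to the remainder.
  leading term pq: no divisor's leading term divides it; move 3pq to the remainder.
  leading term q^{2}: no divisor's leading term divides it; move 3q^{2} to the remainder.
  leading term r: no divisor's leading term divides it; move 3r to the remainder.
  leading term 1: no divisor's leading term divides it; move -2 to the remainder.
  remainder -q^{3} + 3pq + 3q^{2} + 3r - 2 ≠ 0; add g_5 = -q^{3} + 3pq + 3q^{2} + 3r - 2 to the basis.

S(f_1,g_4): lcm = p^{2}q^{2}r. S = 3p^{3}r + 3p^{2}qr - 3pqr - 3q^{3} + 2pr + 2q^{2}.
  leading term p^{3}r: subtract (-2p)·f_1 from 3p^{3}r + 3p^{2}qr - 3pqr - 3q^{3} + 2pr + 2q^{2} → 3p^{2}qr - 3pqr - 3q^{3} + 2pq + 2pr + 2q^{2} + p
  leading term p^{2}qr: subtract (-2q)·f_1 from 3p^{2}qr - 3pqr - 3q^{3} + 2pq + 2pr + 2q^{2} + p → -3pqr - 3q^{3} + 2pq + 2pr - 3q^{2} + p + q
  leading term pqr: subtract (-2)·f_2 from -3pqr - 3q^{3} + 2pq + 2pr - 3q^{2} + p + q → -3q^{3} + 2pq + 2pr - 3q^{2} + p + q + 2r + 1
  leading term q^{3}: subtract (3)·g_5 from -3q^{3} + 2pq + 2pr - 3q^{2} + p + q + 2r + 1 → 2pr + 2q^{2} + p + q
  leading term pr: subtract (-3)·g_3 from 2pr + 2q^{2} + p + q → 0
  remainder 0.

S(f_2,g_4): lcm = pq^{2}r. S = 3p^{2}r + 3pqr - 2q + 2r.
  leading term p^{2}r: subtract (-2)·f_1 from 3p^{2}r + 3pqr - 2q + 2r → 3pqr + 2r + 1
  leading term pqr: subtract (2)·f_2 from 3pqr + 2r + 1 → 0
  remainder 0.

S(g_3,g_4): lcm = pq^{2}r. S = q^{4} + 3p^{2}r - 3pq^{2} + 3pqr - 3q^{3} - 3qr + 2r.
  leading term q^{4}: subtract (-q)·g_5 from q^{4} + 3p^{2}r - 3pq^{2} + 3pqr - 3q^{3} - 3qr + 2r → 3p^{2}r + 3pqr - 2q + 2r
  leading term p^{2}r: subtract (-2)·f_1 from 3p^{2}r + 3pqr - 2q + 2r → 3pqr + 2r + 1
  leading term pqr: subtract (2)·f_2 from 3pqr + 2r + 1 → 0
  remainder 0.

S(f_1,g_5): leading monomials are coprime, so the S-polynomial reduces to 0 (Buchberger's first criterion).
S(f_2,g_5): lcm = pq^{3}r. S = 3p^{2}qr + 3pq^{2}r + 3pr^{2} + 3q^{2}r - 2pr - 2q^{2}.
  leading term p^{2}qr: subtract (-2q)·f_1 from 3p^{2}qr + 3pq^{2}r + 3pr^{2} + 3q^{2}r - 2pr - 2q^{2} → 3pq^{2}r + 3pr^{2} + 3q^{2}r - 2pr + q
  leading term pq^{2}r: subtract (2q)·f_2 from 3pq^{2}r + 3pr^{2} + 3q^{2}r - 2pr + q → 3pr^{2} + 3q^{2}r - 2pr - 2qr
  leading term pr^{2}: subtract (-r)·g_3 from 3pr^{2} + 3q^{2}r - 2pr - 2qr → 0
  remainder 0.

S(g_3,g_5): leading monomials are coprime, so the S-polynomial reduces to 0 (Buchberger's first criterion).
S(g_4,g_5): lcm = pq^{3}. S = 3pr + 3q^{2} - 2p - 2q.
  leading term pr: subtract (-1)·g_3 from 3pr + 3q^{2} - 2p - 2q → 0
  remainder 0.

Every S-polynomial of the final basis reduces to 0, so we have a Gröbner basis.
Inter-reduce: drop elements whose leading term is divisible by another's, tail-reduce, and make monic.

G = {pq^{2} - 3p^{2} - 3pq + 3q - 2, q^{3} - 3pq - 3q^{2} - 3r + 2, pr + q^{2} - 3p - 3q}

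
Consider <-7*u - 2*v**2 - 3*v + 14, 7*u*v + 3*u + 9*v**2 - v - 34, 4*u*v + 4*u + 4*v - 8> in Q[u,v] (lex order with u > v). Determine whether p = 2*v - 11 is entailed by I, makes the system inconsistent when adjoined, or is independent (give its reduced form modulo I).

Adjoining 2*v - 11 makes the ideal the whole ring: the system is inconsistent.

First compute the reduced Gröbner basis of I by Buchberger's algorithm.
f_1 = -7*u - 2*v**2 - 3*v + 14, LT = u.
f_2 = 7*u*v + 3*u + 9*v**2 - v - 34, LT = u*v.
f_3 = 4*u*v + 4*u + 4*v - 8, LT = u*v.

S(f_1,f_2): lcm = u*v. S = -3/7*u + 2/7*v**3 - 6/7*v**2 - 13/7*v + 34/7.
  leading term u: subtract (3/49)·f_1 from -3/7*u + 2/7*v**3 - 6/7*v**2 - 13/7*v + 34/7 → 2/7*v**3 - 36/49*v**2 - 82/49*v + 4
  leading term v**3: no divisor's leading term divides it; move 2/7*v**3 to the remainder.
  leading term v**2: no divisor's leading term divides it; move -36/49*v**2 to the remainder.
  leading term v: no divisor's leading term divides it; move -82/49*v to the remainder.
  leading term 1: no divisor's leading term divides it; move 4 to the remainder.
  remainder 2/7*v**3 - 36/49*v**2 - 82/49*v + 4 ≠ 0; add h_4 = 2/7*v**3 - 36/49*v**2 - 82/49*v + 4 to the basis.

S(f_1,f_3): lcm = u*v. S = -u + 2/7*v**3 + 3/7*v**2 - 3*v + 2.
  leading term u: subtract (1/7)·f_1 from -u + 2/7*v**3 + 3/7*v**2 - 3*v + 2 → 2/7*v**3 + 5/7*v**2 - 18/7*v
  leading term v**3: subtract (1)·h_4 from 2/7*v**3 + 5/7*v**2 - 18/7*v → 71/49*v**2 - 44/49*v - 4
  leading term v**2: no divisor's leading term divides it; move 71/49*v**2 to the remainder.
  leading term v: no divisor's leading term divides it; move -44/49*v to the remainder.
  leading term 1: no divisor's leading term divides it; move -4 to the remainder.
  remainder 71/49*v**2 - 44/49*v - 4 ≠ 0; add h_5 = 71/49*v**2 - 44/49*v - 4 to the basis.

S(f_3,h_4): lcm = u*v**3. S = 25/7*u*v**2 + 41/7*u*v - 14*u + v**3 - 2*v**2.
  leading term u*v**2: subtract (-25/49*v**2)·f_1 from 25/7*u*v**2 + 41/7*u*v - 14*u + v**3 - 2*v**2 → 41/7*u*v - 14*u - 50/49*v**4 - 26/49*v**3 + 36/7*v**2
  leading term u*v: subtract (-41/49*v)·f_1 from 41/7*u*v - 14*u - 50/49*v**4 - 26/49*v**3 + 36/7*v**2 → -14*u - 50/49*v**4 - 108/49*v**3 + 129/49*v**2 + 82/7*v
  leading term u: subtract (2)·f_1 from -14*u - 50/49*v**4 - 108/49*v**3 + 129/49*v**2 + 82/7*v → -50/49*v**4 - 108/49*v**3 + 325/49*v**2 + 124/7*v - 28
  leading term v**4: subtract (-25/7*v)·h_4 from -50/49*v**4 - 108/49*v**3 + 325/49*v**2 + 124/7*v - 28 → -1656/343*v**3 + 225/343*v**2 + 32*v - 28
  leading term v**3: subtract (-828/49)·h_4 from -1656/343*v**3 + 225/343*v**2 + 32*v - 28 → -28233/2401*v**2 + 8936/2401*v + 1940/49
  leading term v**2: subtract (-28233/3479)·h_5 from -28233/2401*v**2 + 8936/2401*v + 1940/49 → -1772/497*v + 3544/497
  leading term v: no divisor's leading term divides it; move -1772/497*v to the remainder.
  leading term 1: no divisor's leading term divides it; move 3544/497 to the remainder.
  remainder -1772/497*v + 3544/497 ≠ 0; add h_6 = -1772/497*v + 3544/497 to the basis.

The other S-polynomials (S(f_2,f_3), S(f_1,h_4), S(f_2,h_4), S(f_1,h_5), S(f_2,h_5), S(f_3,h_5), S(h_4,h_5), S(f_1,h_6), S(f_2,h_6), S(f_3,h_6), S(h_4,h_6), S(h_5,h_6)) all reduce to 0 modulo the current basis, so we have a Gröbner basis.
Inter-reduce: drop elements whose leading term is divisible by another's, tail-reduce, and make monic.
Reduced Gröbner basis: {u, v - 2}.
Label its elements g_1 = u, g_2 = v - 2.

Reduce p = 2*v - 11 modulo G:
  leading term v: subtract (2)·g_2 from 2*v - 11 → -7
  leading term 1: no divisor's leading term divides it; move -7 to the remainder.
  normal form = -7.
The normal form is nonzero, so p ∉ I. Since p minus its normal form lies in I, I + (p) = I + (r) where r = -7; decide whether this ideal is the whole ring.
Here r = -7 is a nonzero constant, hence a unit: 1 ∈ I + (p), the Gröbner basis of I + (p) is {1}, and the enlarged system has no common solution — adjoining p is inconsistent.

Ideal membership is decidable via reduction modulo a Gröbner basis.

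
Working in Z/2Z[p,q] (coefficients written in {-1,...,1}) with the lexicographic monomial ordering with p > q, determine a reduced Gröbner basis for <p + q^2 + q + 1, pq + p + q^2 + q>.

f_1 = p + q^2 + q + 1, LT = p.
f_2 = pq + p + q^2 + q, LT = pq.

S(f_1,f_2): lcm = pq. S = p + q^3.
  leading term p: subtract (1)·f_1 from p + q^3 → q^3 + q^2 + q + 1
  leading term q^3: no divisor's leading term divides it; move q^3 to the remainder.
  leading term q^2: no divisor's leading term divides it; move q^2 to the remainder.
  leading term q: no divisor's leading term divides it; move q to the remainder.
  leading term 1: no divisor's leading term divides it; move 1 to the remainder.
  remainder q^3 + q^2 + q + 1 ≠ 0; add g_3 = q^3 + q^2 + q + 1 to the basis.

The other S-polynomials (S(f_1,g_3), S(f_2,g_3)) all reduce to 0 modulo the current basis, so we have a Gröbner basis.
Inter-reduce: drop elements whose leading term is divisible by another's, tail-reduce, and make monic.

G = {p + q^2 + q + 1, q^3 + q^2 + q + 1}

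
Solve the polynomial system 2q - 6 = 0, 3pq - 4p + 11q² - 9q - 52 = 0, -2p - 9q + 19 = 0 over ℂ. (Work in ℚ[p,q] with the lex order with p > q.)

Compute a lex Gröbner basis by Buchberger's algorithm.
f_1 = 2q - 6, LT = q.
f_2 = 3pq - 4p + 11q² - 9q - 52, LT = pq.
f_3 = -2p - 9q + 19, LT = p.

The S-polynomials (S(f_1,f_2), S(f_1,f_3), S(f_2,f_3)) all reduce to 0 modulo the current basis, so we have a Gröbner basis.
Inter-reduce: drop elements whose leading term is divisible by another's, tail-reduce, and make monic.
Reduced Gröbner basis: {p + 4, q - 3}.

From the last basis element, q - 3 = 0, so q takes values in {3}. Each choice, substituted upward through the basis, yields the corresponding point(s) of the solution set.
  q = 3: the earlier basis element becomes p + 4 = 0, giving p = -4 — point (-4, 3).

{(-4, 3)}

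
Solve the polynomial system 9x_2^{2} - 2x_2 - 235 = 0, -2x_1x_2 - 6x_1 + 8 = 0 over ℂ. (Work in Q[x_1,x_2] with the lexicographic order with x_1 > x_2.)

{(-2, -5), (18/37, 47/9)}

Compute a lex Gröbner basis by Buchberger's algorithm.
f_1 = 9x_2^{2} - 2x_2 - 235, LT = x_2^{2}.
f_2 = -2x_1x_2 - 6x_1 + 8, LT = x_1x_2.

S(f_1,f_2): lcm = x_1x_2^{2}. S = -\tfrac{29}{9}x_1x_2 - \tfrac{235}{9}x_1 + 4x_2.
  leading term x_1x_2: subtract (\tfrac{29}{18})·f_2 from -\tfrac{29}{9}x_1x_2 - \tfrac{235}{9}x_1 + 4x_2 → -\tfrac{148}{9}x_1 + 4x_2 - \tfrac{116}{9}
  leading term x_1: no divisor's leading term divides it; move -\tfrac{148}{9}x_1 to the remainder.
  leading term x_2: no divisor's leading term divides it; move 4x_2 to the remainder.
  leading term 1: no divisor's leading term divides it; move -\tfrac{116}{9} to the remainder.
  remainder -\tfrac{148}{9}x_1 + 4x_2 - \tfrac{116}{9} ≠ 0; add h_3 = -\tfrac{148}{9}x_1 + 4x_2 - \tfrac{116}{9} to the basis.

S(f_1,h_3): leading monomials are coprime, so the S-polynomial reduces to 0 (Buchberger's first criterion).
S(f_2,h_3): lcm = x_1x_2. S = 3x_1 + \tfrac{9}{37}x_2^{2} - \tfrac{29}{37}x_2 - 4.
  leading term x_1: subtract (-\tfrac{27}{148})·h_3 from 3x_1 + \tfrac{9}{37}x_2^{2} - \tfrac{29}{37}x_2 - 4 → \tfrac{9}{37}x_2^{2} - \tfrac{2}{37}x_2 - \tfrac{235}{37}
  leading term x_2^{2}: subtract (\tfrac{1}{37})·f_1 from \tfrac{9}{37}x_2^{2} - \tfrac{2}{37}x_2 - \tfrac{235}{37} → 0
  remainder 0.

Every S-polynomial of the final basis reduces to 0, so we have a Gröbner basis.
Inter-reduce: drop elements whose leading term is divisible by another's, tail-reduce, and make monic.
Reduced Gröbner basis: {x_1 - \tfrac{9}{37}x_2 + \tfrac{29}{37}, x_2^{2} - \tfrac{2}{9}x_2 - \tfrac{235}{9}}.

Since the basis is lex-ordered, x_2^{2} - \tfrac{2}{9}x_2 - \tfrac{235}{9} is univariate in x_2. Its roots are {-5, 47/9}. Back-substituting each root into the other basis elements fixes the other coordinates.
  x_2 = -5: the earlier basis element becomes x_1 + 2 = 0, giving x_1 = -2 — point (-2, -5).
  x_2 = 47/9: the earlier basis element becomes x_1 - \tfrac{18}{37} = 0, giving x_1 = 18/37 — point (18/37, 47/9).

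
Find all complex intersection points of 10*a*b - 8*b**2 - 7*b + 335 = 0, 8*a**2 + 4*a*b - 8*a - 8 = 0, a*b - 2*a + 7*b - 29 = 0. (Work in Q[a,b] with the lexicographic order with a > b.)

Compute a lex Gröbner basis by Buchberger's algorithm.
f_1 = 10*a*b - 8*b**2 - 7*b + 335, LT = a*b.
f_2 = 8*a**2 + 4*a*b - 8*a - 8, LT = a**2.
f_3 = a*b - 2*a + 7*b - 29, LT = a*b.

S(f_1,f_2): lcm = a**2*b. S = -13/10*a*b**2 + 3/10*a*b + 67/2*a + b.
  reduce S modulo (f_1, f_2, f_3):
  remainder 67/2*a - 26/25*b**3 - 67/100*b**2 + 1119/25*b - 201/20 ≠ 0; add h_4 = 67/2*a - 26/25*b**3 - 67/100*b**2 + 1119/25*b - 201/20 to the basis.

S(f_1,f_3): lcm = a*b. S = 2*a - 4/5*b**2 - 77/10*b + 125/2.
  reduce S modulo (f_1, f_2, f_3, h_4):
  remainder 104/1675*b**3 - 19/25*b**2 - 34747/3350*b + 631/10 ≠ 0; add h_5 = 104/1675*b**3 - 19/25*b**2 - 34747/3350*b + 631/10 to the basis.

S(f_2,f_3): lcm = a**2*b. S = 2*a**2 + 1/2*a*b**2 - 8*a*b + 29*a - b.
  reduce S modulo (f_1, f_2, f_3, h_4, h_5):
  remainder 679/65*b**2 + 84303/520*b - 111463/104 ≠ 0; add h_6 = 679/65*b**2 + 84303/520*b - 111463/104 to the basis.

S(f_1,h_4): lcm = a*b. S = 52/1675*b**4 + 1/50*b**3 - 3578/1675*b**2 - 2/5*b + 67/2.
  reduce S modulo (f_1, f_2, f_3, h_4, h_5, h_6):
  remainder -960929/10864*b + 4804645/10864 ≠ 0; add h_7 = -960929/10864*b + 4804645/10864 to the basis.

The other S-polynomials (S(f_2,h_4), S(f_3,h_4), S(f_1,h_5), S(f_2,h_5), S(f_3,h_5), S(h_4,h_5), S(f_1,h_6), S(f_2,h_6), S(f_3,h_6), S(h_4,h_6), S(h_5,h_6), S(f_1,h_7), S(f_2,h_7), S(f_3,h_7), S(h_4,h_7), S(h_5,h_7), S(h_6,h_7)) all reduce to 0 modulo the current basis, so we have a Gröbner basis.
Inter-reduce: drop elements whose leading term is divisible by another's, tail-reduce, and make monic.
Reduced Gröbner basis: {a + 2, b - 5}.

From the last basis element, b - 5 = 0, so b takes values in {5}. Each choice, substituted upward through the basis, yields the corresponding point(s) of the solution set.
  b = 5: the earlier basis element becomes a + 2 = 0, giving a = -2 — point (-2, 5).

{(-2, 5)}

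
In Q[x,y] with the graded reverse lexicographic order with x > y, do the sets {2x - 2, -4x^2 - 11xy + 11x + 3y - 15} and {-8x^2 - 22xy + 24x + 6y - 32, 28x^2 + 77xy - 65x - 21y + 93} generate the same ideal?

Since reduced Gröbner bases are canonical representatives of ideals under a given ordering, it suffices to compute and compare them.
Buchberger on the first generating set:
f_1 = 2x - 2, LT = x.
f_2 = -4x^2 - 11xy + 11x + 3y - 15, LT = x^2.

S(f_1,f_2): lcm = x^2. S = -11/4xy + 7/4x + 3/4y - 15/4.
  leading term xy: subtract (-11/8y)·f_1 from -11/4xy + 7/4x + 3/4y - 15/4 → 7/4x - 2y - 15/4
  leading term x: subtract (7/8)·f_1 from 7/4x - 2y - 15/4 → -2y - 2
  leading term y: no divisor's leading term divides it; move -2y to the remainder.
  leading term 1: no divisor's leading term divides it; move -2 to the remainder.
  remainder -2y - 2 ≠ 0; add g_3 = -2y - 2 to the basis.

The other S-polynomials (S(f_1,g_3), S(f_2,g_3)) all reduce to 0 modulo the current basis, so we have a Gröbner basis.
Inter-reduce: drop elements whose leading term is divisible by another's, tail-reduce, and make monic.
Reduced Gröbner basis: {x - 1, y + 1}.

Buchberger on the second generating set:
h_1 = -8x^2 - 22xy + 24x + 6y - 32, LT = x^2.
h_2 = 28x^2 + 77xy - 65x - 21y + 93, LT = x^2.

S(h_1,h_2): lcm = x^2. S = -19/28x + 19/28.
  leading term x: no divisor's leading term divides it; move -19/28x to the remainder.
  leading term 1: no divisor's leading term divides it; move 19/28 to the remainder.
  remainder -19/28x + 19/28 ≠ 0; add k_3 = -19/28x + 19/28 to the basis.

S(h_1,k_3): lcm = x^2. S = 11/4xy - 2x - 3/4y + 4.
  leading term xy: subtract (-77/19y)·k_3 from 11/4xy - 2x - 3/4y + 4 → -2x + 2y + 4
  leading term x: subtract (56/19)·k_3 from -2x + 2y + 4 → 2y + 2
  leading term y: no divisor's leading term divides it; move 2y to the remainder.
  leading term 1: no divisor's leading term divides it; move 2 to the remainder.
  remainder 2y + 2 ≠ 0; add k_4 = 2y + 2 to the basis.

The other S-polynomials (S(h_2,k_3), S(h_1,k_4), S(h_2,k_4), S(k_3,k_4)) all reduce to 0 modulo the current basis, so we have a Gröbner basis.
Inter-reduce: drop elements whose leading term is divisible by another's, tail-reduce, and make monic.
Reduced Gröbner basis: {x - 1, y + 1}.

Same reduced basis, so the two generating sets span the same ideal.

Yes, the ideals are equal.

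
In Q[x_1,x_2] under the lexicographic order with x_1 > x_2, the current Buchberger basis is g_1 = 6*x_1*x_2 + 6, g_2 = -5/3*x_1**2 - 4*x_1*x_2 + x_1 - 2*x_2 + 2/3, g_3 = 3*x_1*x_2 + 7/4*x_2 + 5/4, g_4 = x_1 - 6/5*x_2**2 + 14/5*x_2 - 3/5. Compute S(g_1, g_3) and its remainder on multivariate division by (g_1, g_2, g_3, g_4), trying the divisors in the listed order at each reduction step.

lcm(LM(g_1), LM(g_3)) = x_1*x_2.
S = (lcm/LT(g_1))·g_1 − (lcm/LT(g_3))·g_3 = -7/12*x_2 + 7/12.
Reduce S modulo (g_1, g_2, g_3, g_4) in that order:
  leading term x_2: no divisor's leading term divides it; move -7/12*x_2 to the remainder.
  leading term 1: no divisor's leading term divides it; move 7/12 to the remainder.
The remainder -7/12*x_2 + 7/12 is nonzero, so it would be added as the next basis element.
This is the inner loop of Buchberger's algorithm — each nonzero remainder becomes a new basis element.

S(g_1, g_3) = -7/12*x_2 + 7/12; remainder on division = -7/12*x_2 + 7/12.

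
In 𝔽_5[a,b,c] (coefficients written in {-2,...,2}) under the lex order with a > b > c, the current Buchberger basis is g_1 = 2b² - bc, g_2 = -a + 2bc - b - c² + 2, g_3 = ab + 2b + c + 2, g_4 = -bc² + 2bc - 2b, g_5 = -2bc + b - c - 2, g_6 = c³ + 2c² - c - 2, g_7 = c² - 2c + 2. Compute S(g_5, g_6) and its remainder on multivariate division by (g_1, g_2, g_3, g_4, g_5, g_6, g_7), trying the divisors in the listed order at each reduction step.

lcm(LM(g_5), LM(g_6)) = bc³.
S = (lcm/LT(g_5))·g_5 − (lcm/LT(g_6))·g_6 = bc + 2b - 2c³ + c².
Reduce S modulo (g_1, g_2, g_3, g_4, g_5, g_6, g_7) in that order:
  leading term bc: subtract (2)·g_5 from bc + 2b - 2c³ + c² → -2c³ + c² + 2c - 1
  leading term c³: subtract (-2)·g_6 from -2c³ + c² + 2c - 1 → 0
The remainder is 0, so this S-polynomial contributes no new basis element.

S(g_5, g_6) = bc + 2b - 2c³ + c²; remainder on division = 0.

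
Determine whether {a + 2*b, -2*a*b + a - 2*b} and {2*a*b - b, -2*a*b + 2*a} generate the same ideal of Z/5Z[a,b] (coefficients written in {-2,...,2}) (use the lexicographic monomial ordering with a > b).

Equality of ideals is decidable: compute both reduced Gröbner bases (unique for the ordering) and check whether they agree.
Buchberger on the first generating set:
f_1 = a + 2*b, LT = a.
f_2 = -2*a*b + a - 2*b, LT = a*b.

S(f_1,f_2): lcm = a*b. S = -2*a + 2*b**2 - b.
  reduce S modulo (f_1, f_2):
  remainder 2*b**2 - 2*b ≠ 0; add g_3 = 2*b**2 - 2*b to the basis.

The other S-polynomials (S(f_1,g_3), S(f_2,g_3)) all reduce to 0 modulo the current basis, so we have a Gröbner basis.
Inter-reduce: drop elements whose leading term is divisible by another's, tail-reduce, and make monic.
Reduced Gröbner basis: {a + 2*b, b**2 - b}.

Buchberger on the second generating set:
h_1 = 2*a*b - b, LT = a*b.
h_2 = -2*a*b + 2*a, LT = a*b.

S(h_1,h_2): lcm = a*b. S = a + 2*b.
  reduce S modulo (h_1, h_2):
  remainder a + 2*b ≠ 0; add k_3 = a + 2*b to the basis.

S(h_1,k_3): lcm = a*b. S = -2*b**2 + 2*b.
  reduce S modulo (h_1, h_2, k_3):
  remainder -2*b**2 + 2*b ≠ 0; add k_4 = -2*b**2 + 2*b to the basis.

The other S-polynomials (S(h_2,k_3), S(h_1,k_4), S(h_2,k_4), S(k_3,k_4)) all reduce to 0 modulo the current basis, so we have a Gröbner basis.
Inter-reduce: drop elements whose leading term is divisible by another's, tail-reduce, and make monic.
Reduced Gröbner basis: {a + 2*b, b**2 - b}.

These coincide, so the ideals are equal.

Yes, the ideals are equal.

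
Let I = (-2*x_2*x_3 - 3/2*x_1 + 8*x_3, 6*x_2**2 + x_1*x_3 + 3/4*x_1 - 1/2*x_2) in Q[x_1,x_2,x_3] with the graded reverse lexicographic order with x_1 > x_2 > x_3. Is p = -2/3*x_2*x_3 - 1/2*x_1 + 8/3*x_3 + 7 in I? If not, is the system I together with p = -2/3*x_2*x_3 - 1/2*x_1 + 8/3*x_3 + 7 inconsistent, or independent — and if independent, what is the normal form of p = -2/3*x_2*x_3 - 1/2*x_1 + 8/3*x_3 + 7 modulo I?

First compute the reduced Gröbner basis of I by Buchberger's algorithm.
f_1 = -2*x_2*x_3 - 3/2*x_1 + 8*x_3, LT = x_2*x_3.
f_2 = 6*x_2**2 + x_1*x_3 + 3/4*x_1 - 1/2*x_2, LT = x_2**2.

S(f_1,f_2): lcm = x_2**2*x_3. S = -1/6*x_1*x_3**2 + 3/4*x_1*x_2 - 1/8*x_1*x_3 - 47/12*x_2*x_3.
  leading term x_1*x_3**2: no divisor's leading term divides it; move -1/6*x_1*x_3**2 to the remainder.
  leading term x_1*x_2: no divisor's leading term divides it; move 3/4*x_1*x_2 to the remainder.
  leading term x_1*x_3: no divisor's leading term divides it; move -1/8*x_1*x_3 to the remainder.
  leading term x_2*x_3: subtract (47/24)·f_1 from -47/12*x_2*x_3 → 47/16*x_1 - 47/3*x_3
  leading term x_1: no divisor's leading term divides it; move 47/16*x_1 to the remainder.
  leading term x_3: no divisor's leading term divides it; move -47/3*x_3 to the remainder.
  remainder -1/6*x_1*x_3**2 + 3/4*x_1*x_2 - 1/8*x_1*x_3 + 47/16*x_1 - 47/3*x_3 ≠ 0; add h_3 = -1/6*x_1*x_3**2 + 3/4*x_1*x_2 - 1/8*x_1*x_3 + 47/16*x_1 - 47/3*x_3 to the basis.

The other S-polynomials (S(f_1,h_3), S(f_2,h_3)) all reduce to 0 modulo the current basis, so we have a Gröbner basis.
Inter-reduce: drop elements whose leading term is divisible by another's, tail-reduce, and make monic.
Reduced Gröbner basis: {x_1*x_3**2 - 9/2*x_1*x_2 + 3/4*x_1*x_3 - 141/8*x_1 + 94*x_3, x_2**2 + 1/6*x_1*x_3 + 1/8*x_1 - 1/12*x_2, x_2*x_3 + 3/4*x_1 - 4*x_3}.
Label its elements g_1 = x_1*x_3**2 - 9/2*x_1*x_2 + 3/4*x_1*x_3 - 141/8*x_1 + 94*x_3, g_2 = x_2**2 + 1/6*x_1*x_3 + 1/8*x_1 - 1/12*x_2, g_3 = x_2*x_3 + 3/4*x_1 - 4*x_3.

Reduce p = -2/3*x_2*x_3 - 1/2*x_1 + 8/3*x_3 + 7 modulo G:
  leading term x_2*x_3: subtract (-2/3)·g_3 from -2/3*x_2*x_3 - 1/2*x_1 + 8/3*x_3 + 7 → 7
  leading term 1: no divisor's leading term divides it; move 7 to the remainder.
  normal form = 7.
The normal form is nonzero, so p ∉ I. Since p minus its normal form lies in I, I + (p) = I + (r) where r = 7; decide whether this ideal is the whole ring.
Here r = 7 is a nonzero constant, hence a unit: 1 ∈ I + (p), the Gröbner basis of I + (p) is {1}, and the enlarged system has no common solution — adjoining p is inconsistent.

Ideal membership is decidable via reduction modulo a Gröbner basis.

Adjoining -2/3*x_2*x_3 - 1/2*x_1 + 8/3*x_3 + 7 makes the ideal the whole ring: the system is inconsistent.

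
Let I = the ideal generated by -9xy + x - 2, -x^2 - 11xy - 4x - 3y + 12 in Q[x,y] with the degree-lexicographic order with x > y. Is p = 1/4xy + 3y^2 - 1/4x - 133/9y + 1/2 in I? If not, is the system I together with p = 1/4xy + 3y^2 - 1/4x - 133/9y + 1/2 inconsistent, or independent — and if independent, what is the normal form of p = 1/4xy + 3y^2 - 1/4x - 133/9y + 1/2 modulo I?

First compute the reduced Gröbner basis of I by Buchberger's algorithm.
f_1 = -9xy + x - 2, LT = xy.
f_2 = -x^2 - 11xy - 4x - 3y + 12, LT = x^2.

S(f_1,f_2): lcm = x^2y. S = -11xy^2 - 1/9x^2 - 4xy - 3y^2 + 2/9x + 12y.
  reduce S modulo (f_1, f_2):
  remainder -3y^2 + 2/9x + 133/9y - 4/9 ≠ 0; add h_3 = -3y^2 + 2/9x + 133/9y - 4/9 to the basis.

The other S-polynomials (S(f_1,h_3), S(f_2,h_3)) all reduce to 0 modulo the current basis, so we have a Gröbner basis.
Inter-reduce: drop elements whose leading term is divisible by another's, tail-reduce, and make monic.
Reduced Gröbner basis: {x^2 + 47/9x + 3y - 130/9, xy - 1/9x + 2/9, y^2 - 2/27x - 133/27y + 4/27}.
Label its elements g_1 = x^2 + 47/9x + 3y - 130/9, g_2 = xy - 1/9x + 2/9, g_3 = y^2 - 2/27x - 133/27y + 4/27.

Reduce p = 1/4xy + 3y^2 - 1/4x - 133/9y + 1/2 modulo G:
  leading term xy: subtract (1/4)·g_2 from 1/4xy + 3y^2 - 1/4x - 133/9y + 1/2 → 3y^2 - 2/9x - 133/9y + 4/9
  leading term y^2: subtract (3)·g_3 from 3y^2 - 2/9x - 133/9y + 4/9 → 0
  normal form = 0.
Since the normal form is 0, p ∈ I.

The remainder on division by a Gröbner basis is unique — it is the normal form.

1/4xy + 3y^2 - 1/4x - 133/9y + 1/2 lies in I (it reduces to 0).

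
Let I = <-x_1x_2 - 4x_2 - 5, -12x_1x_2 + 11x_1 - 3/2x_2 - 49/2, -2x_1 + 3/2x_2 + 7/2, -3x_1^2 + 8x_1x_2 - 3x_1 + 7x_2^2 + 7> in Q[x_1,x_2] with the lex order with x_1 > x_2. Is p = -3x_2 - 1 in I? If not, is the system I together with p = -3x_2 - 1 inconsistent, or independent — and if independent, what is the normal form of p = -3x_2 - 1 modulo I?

First compute the reduced Gröbner basis of I by Buchberger's algorithm.
f_1 = -x_1x_2 - 4x_2 - 5, LT = x_1x_2.
f_2 = -12x_1x_2 + 11x_1 - 3/2x_2 - 49/2, LT = x_1x_2.
f_3 = -2x_1 + 3/2x_2 + 7/2, LT = x_1.
f_4 = -3x_1^2 + 8x_1x_2 - 3x_1 + 7x_2^2 + 7, LT = x_1^2.

S(f_1,f_2): lcm = x_1x_2. S = 11/12x_1 + 31/8x_2 + 71/24.
  reduce S modulo (f_1, f_2, f_3, f_4):
  remainder 73/16x_2 + 73/16 ≠ 0; add h_5 = 73/16x_2 + 73/16 to the basis.

The other S-polynomials (S(f_1,f_3), S(f_1,f_4), S(f_2,f_3), S(f_2,f_4), S(f_3,f_4), S(f_1,h_5), S(f_2,h_5), S(f_3,h_5), S(f_4,h_5)) all reduce to 0 modulo the current basis, so we have a Gröbner basis.
Inter-reduce: drop elements whose leading term is divisible by another's, tail-reduce, and make monic.
Reduced Gröbner basis: {x_1 - 1, x_2 + 1}.
Label its elements g_1 = x_1 - 1, g_2 = x_2 + 1.

Reduce p = -3x_2 - 1 modulo G:
  leading term x_2: subtract (-3)·g_2 from -3x_2 - 1 → 2
  leading term 1: no divisor's leading term divides it; move 2 to the remainder.
  normal form = 2.
The normal form is nonzero, so p ∉ I. Since p minus its normal form lies in I, I + (p) = I + (r) where r = 2; decide whether this ideal is the whole ring.
Here r = 2 is a nonzero constant, hence a unit: 1 ∈ I + (p), the Gröbner basis of I + (p) is {1}, and the enlarged system has no common solution — adjoining p is inconsistent.

The remainder on division by a Gröbner basis is unique — it is the normal form.

Adjoining -3x_2 - 1 makes the ideal the whole ring: the system is inconsistent.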